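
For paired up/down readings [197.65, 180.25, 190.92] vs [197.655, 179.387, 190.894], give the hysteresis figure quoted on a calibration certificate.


|197.65 - 197.655| = 0.0050
|180.25 - 179.387| = 0.8630
|190.92 - 190.894| = 0.0260
hysteresis = max(diffs) = 0.8630

0.8630


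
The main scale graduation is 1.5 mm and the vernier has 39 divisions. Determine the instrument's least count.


LC = MSD / n_div
= 1.5 / 39
= 0.0385

0.0385


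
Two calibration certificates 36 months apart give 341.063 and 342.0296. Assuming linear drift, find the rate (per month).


rate = (v2 - v1) / months
= (342.0296 - 341.063) / 36
= 0.9666 / 36
= 0.0269

0.0269


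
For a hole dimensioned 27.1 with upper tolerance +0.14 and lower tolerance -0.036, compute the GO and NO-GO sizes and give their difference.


GO = nominal - lower_tol (smallest hole = maximum material condition)
GO = 27.1 - 0.036 = 27.064
NO-GO = nominal + upper_tol (largest hole = least material condition)
NO-GO = 27.1 + 0.14 = 27.24
spread = NO-GO - GO = 27.24 - 27.064 = 0.1760

0.1760


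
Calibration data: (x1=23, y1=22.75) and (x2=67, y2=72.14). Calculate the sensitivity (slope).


slope = (y2 - y1) / (x2 - x1)
= (72.14 - 22.75) / (67 - 23)
= 49.3900 / 44
= 1.1225

1.1225


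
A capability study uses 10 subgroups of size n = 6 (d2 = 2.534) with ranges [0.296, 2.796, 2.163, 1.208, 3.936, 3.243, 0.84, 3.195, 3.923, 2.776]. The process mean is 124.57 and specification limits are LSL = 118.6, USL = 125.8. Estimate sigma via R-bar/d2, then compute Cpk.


R_bar = (0.296 + 2.796 + 2.163 + 1.208 + 3.936 + 3.243 + 0.84 + 3.195 + 3.923 + 2.776) / 10 = 2.4376
sigma = R_bar / d2 = 2.4376 / 2.534 = 0.96195738
Cp = (USL - LSL)/(6*sigma) = (125.8 - 118.6)/(6*0.96195738) = 1.2475
Cpu = (125.8 - 124.57)/(3*0.96195738) = 0.4262
Cpl = (124.57 - 118.6)/(3*0.96195738) = 2.0687
Cpk = min(Cpu, Cpl) = 0.4262

0.4262


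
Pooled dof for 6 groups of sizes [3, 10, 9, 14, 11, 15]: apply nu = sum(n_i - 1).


nu = sum_i (n_i - 1)
nu = ((3 - 1) + (10 - 1) + (9 - 1) + (14 - 1) + (11 - 1) + (15 - 1))
nu = 2 + 9 + 8 + 13 + 10 + 14
nu = 56

56


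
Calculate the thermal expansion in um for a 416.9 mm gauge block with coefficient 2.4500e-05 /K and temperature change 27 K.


dL = L * alpha * dT
= 416.9 * 2.4500e-05 * 27
= 0.2757793 mm
dL_um = 0.2757793 * 1000 = 275.7793 um

275.7793


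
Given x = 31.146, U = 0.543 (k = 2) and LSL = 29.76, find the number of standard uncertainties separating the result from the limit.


u = U / k = 0.543 / 2 = 0.2715
margin = |LSL - x| = |29.76 - 31.146| = 1.386
z = margin / u = 1.386 / 0.2715
z = 5.1050

5.1050


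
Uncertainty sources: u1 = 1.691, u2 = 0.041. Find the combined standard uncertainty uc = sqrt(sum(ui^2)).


uc = sqrt(1.691^2 + 0.041^2)
uc = sqrt(2.861162)
uc = 1.6915

1.6915


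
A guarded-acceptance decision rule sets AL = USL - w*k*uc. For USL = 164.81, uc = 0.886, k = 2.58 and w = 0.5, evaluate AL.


U = k * uc = 2.58 * 0.886 = 2.28588
guard band g = w * U = 0.5 * 2.28588 = 1.14294
AL = USL - g = 164.81 - 1.14294
AL = 163.6671

163.6671


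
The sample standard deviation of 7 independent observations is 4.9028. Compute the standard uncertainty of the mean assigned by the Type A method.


u_A = s / sqrt(n)
u_A = 4.9028 / sqrt(7)
u_A = 4.9028 / 2.6457513
u_A = 1.8531

1.8531


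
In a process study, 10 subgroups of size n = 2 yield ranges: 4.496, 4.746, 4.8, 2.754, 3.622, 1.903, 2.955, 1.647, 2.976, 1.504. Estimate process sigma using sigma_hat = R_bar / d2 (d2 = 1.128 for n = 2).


R_bar = (4.496 + 4.746 + 4.8 + 2.754 + 3.622 + 1.903 + 2.955 + 1.647 + 2.976 + 1.504) / 10
R_bar = 31.403 / 10 = 3.1403
sigma_hat = R_bar / d2 = 3.1403 / 1.128 = 2.7840

2.7840


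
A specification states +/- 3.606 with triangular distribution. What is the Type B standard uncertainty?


u_B = half_width / sqrt(6)
u_B = 3.606 / 2.4494897
u_B = 1.4721

1.4721


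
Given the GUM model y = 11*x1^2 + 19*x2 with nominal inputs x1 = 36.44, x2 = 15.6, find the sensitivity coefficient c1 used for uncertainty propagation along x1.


y = 11*x1^2 + 19*x2
dy/dx1 = 2*11*x1
Evaluate at x1 = 36.44: c1 = 22 * 36.44
c1 = 801.6800

801.6800


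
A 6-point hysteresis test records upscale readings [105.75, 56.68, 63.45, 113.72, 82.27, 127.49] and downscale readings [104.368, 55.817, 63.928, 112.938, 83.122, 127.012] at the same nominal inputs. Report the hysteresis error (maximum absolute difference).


|105.75 - 104.368| = 1.3820
|56.68 - 55.817| = 0.8630
|63.45 - 63.928| = 0.4780
|113.72 - 112.938| = 0.7820
|82.27 - 83.122| = 0.8520
|127.49 - 127.012| = 0.4780
hysteresis = max(diffs) = 1.3820

1.3820


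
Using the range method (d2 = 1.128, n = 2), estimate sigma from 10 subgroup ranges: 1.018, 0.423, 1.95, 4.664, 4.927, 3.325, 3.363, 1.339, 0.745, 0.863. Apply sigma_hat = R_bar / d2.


R_bar = (1.018 + 0.423 + 1.95 + 4.664 + 4.927 + 3.325 + 3.363 + 1.339 + 0.745 + 0.863) / 10
R_bar = 22.617 / 10 = 2.2617
sigma_hat = R_bar / d2 = 2.2617 / 1.128 = 2.0051

2.0051


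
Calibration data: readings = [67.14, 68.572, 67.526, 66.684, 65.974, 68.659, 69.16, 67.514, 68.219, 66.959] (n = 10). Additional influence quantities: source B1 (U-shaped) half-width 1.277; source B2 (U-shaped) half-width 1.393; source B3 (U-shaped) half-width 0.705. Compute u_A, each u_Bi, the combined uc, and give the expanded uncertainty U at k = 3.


mean = (67.14 + 68.572 + 67.526 + 66.684 + 65.974 + 68.659 + 69.16 + 67.514 + 68.219 + 66.959) / 10 = 67.6407
s = sqrt(sum((x - mean)^2)/(n-1)) = 0.9991522
u_A = s / sqrt(n) = 0.9991522 / sqrt(10) = 0.31595967
u_B1 = 1.277 / sqrt(2) = 0.90297536
u_B2 = 1.393 / sqrt(2) = 0.98499975
u_B3 = 0.705 / sqrt(2) = 0.49851028
uc = sqrt(0.31595967^2 + 0.90297536^2 + 0.98499975^2 + 0.49851028^2) = 1.4607984
U = k * uc = 3 * 1.4607984
U = 4.3824

4.3824


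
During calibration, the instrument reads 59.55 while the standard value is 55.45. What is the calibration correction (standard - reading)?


Correction = standard - reading
= 55.45 - 59.55
= -4.1000

-4.1000


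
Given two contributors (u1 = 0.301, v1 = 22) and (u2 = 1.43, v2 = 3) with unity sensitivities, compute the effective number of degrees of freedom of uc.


uc = sqrt(u1^2 + u2^2) = sqrt(0.301^2 + 1.43^2) = 1.4613353
v_eff = uc^4 / (u1^4/v1 + u2^4/v2)
= 1.4613353^4 / (0.301^4/22 + 1.43^4/3)
= 4.5603639 / 1.3942451
v_eff = 3.2708

3.2708


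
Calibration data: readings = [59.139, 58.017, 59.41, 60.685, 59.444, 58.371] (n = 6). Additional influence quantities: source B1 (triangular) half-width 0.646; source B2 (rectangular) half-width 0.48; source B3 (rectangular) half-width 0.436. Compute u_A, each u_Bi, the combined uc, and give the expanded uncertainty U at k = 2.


mean = (59.139 + 58.017 + 59.41 + 60.685 + 59.444 + 58.371) / 6 = 59.17766667
s = sqrt(sum((x - mean)^2)/(n-1)) = 0.93769071
u_A = s / sqrt(n) = 0.93769071 / sqrt(6) = 0.38281063
u_B1 = 0.646 / sqrt(6) = 0.2637284
u_B2 = 0.48 / sqrt(3) = 0.27712813
u_B3 = 0.436 / sqrt(3) = 0.25172472
uc = sqrt(0.38281063^2 + 0.2637284^2 + 0.27712813^2 + 0.25172472^2) = 0.59687686
U = k * uc = 2 * 0.59687686
U = 1.1938

1.1938


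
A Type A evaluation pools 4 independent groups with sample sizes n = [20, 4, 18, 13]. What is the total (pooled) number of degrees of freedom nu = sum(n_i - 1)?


nu = sum_i (n_i - 1)
nu = ((20 - 1) + (4 - 1) + (18 - 1) + (13 - 1))
nu = 19 + 3 + 17 + 12
nu = 51

51


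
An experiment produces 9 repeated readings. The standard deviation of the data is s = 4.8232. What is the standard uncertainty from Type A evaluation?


u_A = s / sqrt(n)
u_A = 4.8232 / sqrt(9)
u_A = 4.8232 / 3
u_A = 1.6077

1.6077


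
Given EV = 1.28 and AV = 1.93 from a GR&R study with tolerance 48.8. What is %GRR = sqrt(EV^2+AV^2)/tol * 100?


GRR = sqrt(EV^2 + AV^2) = sqrt(1.28^2 + 1.93^2) = 2.31588
%GRR = GRR / tol * 100 = 2.31588 / 48.8 * 100
%GRR = 4.7457

4.7457


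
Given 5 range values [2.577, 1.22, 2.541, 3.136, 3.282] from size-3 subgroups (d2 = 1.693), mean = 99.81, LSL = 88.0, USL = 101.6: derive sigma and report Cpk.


R_bar = (2.577 + 1.22 + 2.541 + 3.136 + 3.282) / 5 = 2.5512
sigma = R_bar / d2 = 2.5512 / 1.693 = 1.5069108
Cp = (USL - LSL)/(6*sigma) = (101.6 - 88.0)/(6*1.5069108) = 1.5042
Cpu = (101.6 - 99.81)/(3*1.5069108) = 0.3960
Cpl = (99.81 - 88.0)/(3*1.5069108) = 2.6124
Cpk = min(Cpu, Cpl) = 0.3960

0.3960


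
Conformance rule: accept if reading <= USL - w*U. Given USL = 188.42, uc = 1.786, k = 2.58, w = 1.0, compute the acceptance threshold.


U = k * uc = 2.58 * 1.786 = 4.60788
guard band g = w * U = 1.0 * 4.60788 = 4.60788
AL = USL - g = 188.42 - 4.60788
AL = 183.8121

183.8121


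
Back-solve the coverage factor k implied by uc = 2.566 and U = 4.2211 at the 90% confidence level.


k = U / uc
k = 4.2211 / 2.566
k = 1.645

1.645


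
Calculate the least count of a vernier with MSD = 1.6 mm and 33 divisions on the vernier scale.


LC = MSD / n_div
= 1.6 / 33
= 0.0485

0.0485


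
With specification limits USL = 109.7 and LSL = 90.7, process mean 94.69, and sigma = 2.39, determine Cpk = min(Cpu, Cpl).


Cpu = (USL - mean) / (3*sigma) = (109.7 - 94.69) / (3*2.39) = 2.0934
Cpl = (mean - LSL) / (3*sigma) = (94.69 - 90.7) / (3*2.39) = 0.5565
Cpk = min(Cpu, Cpl) = 0.5565

0.5565


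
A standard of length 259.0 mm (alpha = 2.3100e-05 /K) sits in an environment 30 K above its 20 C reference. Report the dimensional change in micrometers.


dL = L * alpha * dT
= 259.0 * 2.3100e-05 * 30
= 0.1794870 mm
dL_um = 0.1794870 * 1000 = 179.4870 um

179.4870


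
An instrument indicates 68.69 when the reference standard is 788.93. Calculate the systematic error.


Systematic error = measured - true
= 68.69 - 788.93
= -720.2400

-720.2400


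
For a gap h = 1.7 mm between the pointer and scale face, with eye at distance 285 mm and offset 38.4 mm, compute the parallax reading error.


error = h * offset / d
= 1.7 * 38.4 / 285
= 0.2291

0.2291


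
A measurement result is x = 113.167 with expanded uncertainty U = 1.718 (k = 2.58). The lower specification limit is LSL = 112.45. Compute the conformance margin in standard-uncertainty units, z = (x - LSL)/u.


u = U / k = 1.718 / 2.58 = 0.66589147
margin = |LSL - x| = |112.45 - 113.167| = 0.717
z = margin / u = 0.717 / 0.66589147
z = 1.0768

1.0768


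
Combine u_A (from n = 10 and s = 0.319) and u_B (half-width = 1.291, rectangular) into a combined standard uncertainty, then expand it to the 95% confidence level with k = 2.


u_A = s / sqrt(n) = 0.319 / sqrt(10) = 0.10087666
u_B = half_width / sqrt(3) = 1.291 / sqrt(3) = 0.7453592
uc = sqrt(u_A^2 + u_B^2) = sqrt(0.10087666^2 + 0.7453592^2) = 0.75215453
U = k * uc = 2 * 0.75215453
U = 1.5043

1.5043


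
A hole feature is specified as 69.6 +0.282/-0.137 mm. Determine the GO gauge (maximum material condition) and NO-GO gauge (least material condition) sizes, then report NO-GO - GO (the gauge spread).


GO = nominal - lower_tol (smallest hole = maximum material condition)
GO = 69.6 - 0.137 = 69.463
NO-GO = nominal + upper_tol (largest hole = least material condition)
NO-GO = 69.6 + 0.282 = 69.882
spread = NO-GO - GO = 69.882 - 69.463 = 0.4190

0.4190


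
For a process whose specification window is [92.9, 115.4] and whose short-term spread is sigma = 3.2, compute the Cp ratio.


Cp = (USL - LSL) / (6 * sigma)
= (115.4 - 92.9) / (6 * 3.2)
= 22.5000 / 19.2000
= 1.1719

1.1719


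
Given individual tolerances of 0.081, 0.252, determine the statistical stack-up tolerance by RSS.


RSS = sqrt(0.081^2 + 0.252^2)
= sqrt(0.070065)
= 0.2647

0.2647


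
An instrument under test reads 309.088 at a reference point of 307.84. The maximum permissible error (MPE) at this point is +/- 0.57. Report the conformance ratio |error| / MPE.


e = indication - reference = 309.088 - 307.84 = 1.2480
|e| = 1.2480
ratio = |e| / MPE = 1.2480 / 0.57
ratio = 2.1895

2.1895


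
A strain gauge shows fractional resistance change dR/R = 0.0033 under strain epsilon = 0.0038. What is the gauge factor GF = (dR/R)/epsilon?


GF = (dR/R) / epsilon
= 0.0033 / 0.0038
= 0.8684

0.8684


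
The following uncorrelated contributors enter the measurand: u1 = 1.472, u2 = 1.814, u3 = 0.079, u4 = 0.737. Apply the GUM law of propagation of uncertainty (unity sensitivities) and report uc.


uc = sqrt(1.472^2 + 1.814^2 + 0.079^2 + 0.737^2)
uc = sqrt(6.00679)
uc = 2.4509

2.4509


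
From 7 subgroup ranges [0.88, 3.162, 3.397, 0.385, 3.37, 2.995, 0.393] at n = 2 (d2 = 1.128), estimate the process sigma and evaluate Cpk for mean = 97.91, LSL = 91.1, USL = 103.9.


R_bar = (0.88 + 3.162 + 3.397 + 0.385 + 3.37 + 2.995 + 0.393) / 7 = 2.0831429
sigma = R_bar / d2 = 2.0831429 / 1.128 = 1.8467579
Cp = (USL - LSL)/(6*sigma) = (103.9 - 91.1)/(6*1.8467579) = 1.1552
Cpu = (103.9 - 97.91)/(3*1.8467579) = 1.0812
Cpl = (97.91 - 91.1)/(3*1.8467579) = 1.2292
Cpk = min(Cpu, Cpl) = 1.0812

1.0812


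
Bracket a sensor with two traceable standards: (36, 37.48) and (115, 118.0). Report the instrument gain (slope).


slope = (y2 - y1) / (x2 - x1)
= (118.0 - 37.48) / (115 - 36)
= 80.5200 / 79
= 1.0192

1.0192


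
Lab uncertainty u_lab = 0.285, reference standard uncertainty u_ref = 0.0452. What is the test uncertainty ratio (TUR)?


TUR = u_lab / u_ref
= 0.285 / 0.0452
= 6.3053

6.3053


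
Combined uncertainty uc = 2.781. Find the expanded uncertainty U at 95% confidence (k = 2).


U = k * uc
U = 2 * 2.781
U = 5.5620

5.5620


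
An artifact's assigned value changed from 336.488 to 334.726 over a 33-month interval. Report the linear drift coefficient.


rate = (v2 - v1) / months
= (334.726 - 336.488) / 33
= -1.7620 / 33
= -0.0534

-0.0534


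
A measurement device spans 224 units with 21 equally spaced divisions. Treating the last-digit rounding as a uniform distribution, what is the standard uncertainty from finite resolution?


resolution = range / divisions
resolution = 224 / 21 = 10.666667
u_res = resolution / (2*sqrt(3))
u_res = 10.666667 / 3.4641016
u_res = 3.0792

3.0792


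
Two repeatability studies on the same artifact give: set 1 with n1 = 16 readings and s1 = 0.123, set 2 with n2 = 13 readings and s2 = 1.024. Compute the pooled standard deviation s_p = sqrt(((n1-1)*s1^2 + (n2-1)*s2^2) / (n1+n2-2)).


s_p = sqrt(((n1-1)*s1^2 + (n2-1)*s2^2) / (n1+n2-2))
numerator = (16-1)*0.123^2 + (13-1)*1.024^2 = 0.226935 + 12.582912 = 12.809847
denominator = 16 + 13 - 2 = 27
s_p^2 = 12.809847 / 27 = 0.47443878
s_p = sqrt(0.47443878) = 0.6888

0.6888


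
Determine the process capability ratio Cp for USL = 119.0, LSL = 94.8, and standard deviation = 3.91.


Cp = (USL - LSL) / (6 * sigma)
= (119.0 - 94.8) / (6 * 3.91)
= 24.2000 / 23.4600
= 1.0315

1.0315


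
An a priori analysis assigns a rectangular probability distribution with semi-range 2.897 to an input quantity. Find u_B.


u_B = half_width / sqrt(3)
u_B = 2.897 / 1.7320508
u_B = 1.6726

1.6726


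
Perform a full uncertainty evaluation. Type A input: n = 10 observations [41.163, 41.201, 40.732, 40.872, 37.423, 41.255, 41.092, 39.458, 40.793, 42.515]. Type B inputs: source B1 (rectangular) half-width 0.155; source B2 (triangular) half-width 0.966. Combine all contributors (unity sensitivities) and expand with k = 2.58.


mean = (41.163 + 41.201 + 40.732 + 40.872 + 37.423 + 41.255 + 41.092 + 39.458 + 40.793 + 42.515) / 10 = 40.6504
s = sqrt(sum((x - mean)^2)/(n-1)) = 1.3547133
u_A = s / sqrt(n) = 1.3547133 / sqrt(10) = 0.42839796
u_B1 = 0.155 / sqrt(3) = 0.089489292
u_B2 = 0.966 / sqrt(6) = 0.39436785
uc = sqrt(0.42839796^2 + 0.089489292^2 + 0.39436785^2) = 0.58911726
U = k * uc = 2.58 * 0.58911726
U = 1.5199

1.5199


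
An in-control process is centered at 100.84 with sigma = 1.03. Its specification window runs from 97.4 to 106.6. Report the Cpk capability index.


Cpu = (USL - mean) / (3*sigma) = (106.6 - 100.84) / (3*1.03) = 1.8641
Cpl = (mean - LSL) / (3*sigma) = (100.84 - 97.4) / (3*1.03) = 1.1133
Cpk = min(Cpu, Cpl) = 1.1133

1.1133


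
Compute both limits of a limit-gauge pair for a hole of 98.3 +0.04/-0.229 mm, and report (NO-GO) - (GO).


GO = nominal - lower_tol (smallest hole = maximum material condition)
GO = 98.3 - 0.229 = 98.071
NO-GO = nominal + upper_tol (largest hole = least material condition)
NO-GO = 98.3 + 0.04 = 98.34
spread = NO-GO - GO = 98.34 - 98.071 = 0.2690

0.2690


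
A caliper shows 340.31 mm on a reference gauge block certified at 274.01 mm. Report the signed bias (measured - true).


Systematic error = measured - true
= 340.31 - 274.01
= 66.3000

66.3000


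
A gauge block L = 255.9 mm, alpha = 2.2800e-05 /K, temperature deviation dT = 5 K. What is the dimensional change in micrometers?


dL = L * alpha * dT
= 255.9 * 2.2800e-05 * 5
= 0.0291726 mm
dL_um = 0.0291726 * 1000 = 29.1726 um

29.1726


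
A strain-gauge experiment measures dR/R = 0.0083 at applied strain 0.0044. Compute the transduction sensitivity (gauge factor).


GF = (dR/R) / epsilon
= 0.0083 / 0.0044
= 1.8864

1.8864


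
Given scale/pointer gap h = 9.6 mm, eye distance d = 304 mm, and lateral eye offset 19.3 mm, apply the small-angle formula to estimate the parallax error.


error = h * offset / d
= 9.6 * 19.3 / 304
= 0.6095

0.6095


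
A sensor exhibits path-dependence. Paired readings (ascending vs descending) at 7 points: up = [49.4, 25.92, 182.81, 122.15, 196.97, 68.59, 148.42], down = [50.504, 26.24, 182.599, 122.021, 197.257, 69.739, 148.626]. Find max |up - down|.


|49.4 - 50.504| = 1.1040
|25.92 - 26.24| = 0.3200
|182.81 - 182.599| = 0.2110
|122.15 - 122.021| = 0.1290
|196.97 - 197.257| = 0.2870
|68.59 - 69.739| = 1.1490
|148.42 - 148.626| = 0.2060
hysteresis = max(diffs) = 1.1490

1.1490


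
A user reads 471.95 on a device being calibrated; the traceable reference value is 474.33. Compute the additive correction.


Correction = standard - reading
= 474.33 - 471.95
= 2.3800

2.3800


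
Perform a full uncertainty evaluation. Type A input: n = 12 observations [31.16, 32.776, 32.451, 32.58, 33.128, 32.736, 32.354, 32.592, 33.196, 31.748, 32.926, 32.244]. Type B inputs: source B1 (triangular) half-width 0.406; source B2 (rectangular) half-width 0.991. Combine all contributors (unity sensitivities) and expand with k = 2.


mean = (31.16 + 32.776 + 32.451 + 32.58 + 33.128 + 32.736 + 32.354 + 32.592 + 33.196 + 31.748 + 32.926 + 32.244) / 12 = 32.49091667
s = sqrt(sum((x - mean)^2)/(n-1)) = 0.57653975
u_A = s / sqrt(n) = 0.57653975 / sqrt(12) = 0.16643269
u_B1 = 0.406 / sqrt(6) = 0.16574881
u_B2 = 0.991 / sqrt(3) = 0.57215412
uc = sqrt(0.16643269^2 + 0.16574881^2 + 0.57215412^2) = 0.6184924
U = k * uc = 2 * 0.6184924
U = 1.2370

1.2370


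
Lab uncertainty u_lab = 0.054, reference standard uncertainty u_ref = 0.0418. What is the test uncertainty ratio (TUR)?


TUR = u_lab / u_ref
= 0.054 / 0.0418
= 1.2919

1.2919


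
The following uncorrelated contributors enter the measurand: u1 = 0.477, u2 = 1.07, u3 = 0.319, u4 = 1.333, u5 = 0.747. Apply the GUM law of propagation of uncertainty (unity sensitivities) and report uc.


uc = sqrt(0.477^2 + 1.07^2 + 0.319^2 + 1.333^2 + 0.747^2)
uc = sqrt(3.809088)
uc = 1.9517

1.9517


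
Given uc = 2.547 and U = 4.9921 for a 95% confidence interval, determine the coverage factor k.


k = U / uc
k = 4.9921 / 2.547
k = 1.96

1.96


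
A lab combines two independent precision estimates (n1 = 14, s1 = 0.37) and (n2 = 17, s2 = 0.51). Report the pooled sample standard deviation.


s_p = sqrt(((n1-1)*s1^2 + (n2-1)*s2^2) / (n1+n2-2))
numerator = (14-1)*0.37^2 + (17-1)*0.51^2 = 1.7797 + 4.1616 = 5.9413
denominator = 14 + 17 - 2 = 29
s_p^2 = 5.9413 / 29 = 0.20487241
s_p = sqrt(0.20487241) = 0.4526

0.4526


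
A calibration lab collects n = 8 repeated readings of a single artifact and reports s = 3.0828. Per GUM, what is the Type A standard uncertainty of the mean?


u_A = s / sqrt(n)
u_A = 3.0828 / sqrt(8)
u_A = 3.0828 / 2.8284271
u_A = 1.0899

1.0899


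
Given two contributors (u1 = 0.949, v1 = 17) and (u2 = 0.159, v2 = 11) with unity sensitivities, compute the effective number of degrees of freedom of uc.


uc = sqrt(u1^2 + u2^2) = sqrt(0.949^2 + 0.159^2) = 0.96222762
v_eff = uc^4 / (u1^4/v1 + u2^4/v2)
= 0.96222762^4 / (0.949^4/17 + 0.159^4/11)
= 0.85725746 / 0.047768818
v_eff = 17.9460

17.9460


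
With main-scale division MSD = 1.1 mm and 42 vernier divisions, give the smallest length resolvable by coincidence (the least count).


LC = MSD / n_div
= 1.1 / 42
= 0.0262

0.0262


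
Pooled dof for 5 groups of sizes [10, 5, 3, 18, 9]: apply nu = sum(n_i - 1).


nu = sum_i (n_i - 1)
nu = ((10 - 1) + (5 - 1) + (3 - 1) + (18 - 1) + (9 - 1))
nu = 9 + 4 + 2 + 17 + 8
nu = 40

40


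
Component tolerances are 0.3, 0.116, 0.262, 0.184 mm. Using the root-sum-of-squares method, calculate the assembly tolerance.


RSS = sqrt(0.3^2 + 0.116^2 + 0.262^2 + 0.184^2)
= sqrt(0.205956)
= 0.4538

0.4538


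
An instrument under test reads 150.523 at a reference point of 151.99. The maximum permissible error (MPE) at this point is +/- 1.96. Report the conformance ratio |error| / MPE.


e = indication - reference = 150.523 - 151.99 = -1.4670
|e| = 1.4670
ratio = |e| / MPE = 1.4670 / 1.96
ratio = 0.7485

0.7485


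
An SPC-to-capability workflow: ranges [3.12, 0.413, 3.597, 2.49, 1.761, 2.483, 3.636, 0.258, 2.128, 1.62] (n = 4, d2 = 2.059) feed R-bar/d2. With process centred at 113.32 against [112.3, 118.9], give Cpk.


R_bar = (3.12 + 0.413 + 3.597 + 2.49 + 1.761 + 2.483 + 3.636 + 0.258 + 2.128 + 1.62) / 10 = 2.1506
sigma = R_bar / d2 = 2.1506 / 2.059 = 1.0444876
Cp = (USL - LSL)/(6*sigma) = (118.9 - 112.3)/(6*1.0444876) = 1.0531
Cpu = (118.9 - 113.32)/(3*1.0444876) = 1.7808
Cpl = (113.32 - 112.3)/(3*1.0444876) = 0.3255
Cpk = min(Cpu, Cpl) = 0.3255

0.3255


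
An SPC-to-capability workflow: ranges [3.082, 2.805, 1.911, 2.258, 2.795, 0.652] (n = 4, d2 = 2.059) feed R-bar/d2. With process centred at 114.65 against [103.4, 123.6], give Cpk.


R_bar = (3.082 + 2.805 + 1.911 + 2.258 + 2.795 + 0.652) / 6 = 2.2505
sigma = R_bar / d2 = 2.2505 / 2.059 = 1.0930063
Cp = (USL - LSL)/(6*sigma) = (123.6 - 103.4)/(6*1.0930063) = 3.0802
Cpu = (123.6 - 114.65)/(3*1.0930063) = 2.7295
Cpl = (114.65 - 103.4)/(3*1.0930063) = 3.4309
Cpk = min(Cpu, Cpl) = 2.7295

2.7295


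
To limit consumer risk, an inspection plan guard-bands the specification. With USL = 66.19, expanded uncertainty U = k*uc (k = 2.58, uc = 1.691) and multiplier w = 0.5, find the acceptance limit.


U = k * uc = 2.58 * 1.691 = 4.36278
guard band g = w * U = 0.5 * 4.36278 = 2.18139
AL = USL - g = 66.19 - 2.18139
AL = 64.0086

64.0086


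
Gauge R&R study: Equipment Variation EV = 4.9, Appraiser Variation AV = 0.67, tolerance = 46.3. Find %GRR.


GRR = sqrt(EV^2 + AV^2) = sqrt(4.9^2 + 0.67^2) = 4.945594
%GRR = GRR / tol * 100 = 4.945594 / 46.3 * 100
%GRR = 10.6816

10.6816


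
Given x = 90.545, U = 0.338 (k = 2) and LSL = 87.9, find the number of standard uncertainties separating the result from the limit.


u = U / k = 0.338 / 2 = 0.169
margin = |LSL - x| = |87.9 - 90.545| = 2.645
z = margin / u = 2.645 / 0.169
z = 15.6509

15.6509


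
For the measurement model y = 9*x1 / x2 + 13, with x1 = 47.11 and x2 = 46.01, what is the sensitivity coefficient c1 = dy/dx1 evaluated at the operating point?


y = 9*x1 / x2 + 13
dy/dx1 = 9/x2
Evaluate at x2 = 46.01: c1 = 9 / 46.01
c1 = 0.1956

0.1956


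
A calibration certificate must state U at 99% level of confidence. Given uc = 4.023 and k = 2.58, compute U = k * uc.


U = k * uc
U = 2.58 * 4.023
U = 10.3793

10.3793


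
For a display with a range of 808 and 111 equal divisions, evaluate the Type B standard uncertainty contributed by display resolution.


resolution = range / divisions
resolution = 808 / 111 = 7.2792793
u_res = resolution / (2*sqrt(3))
u_res = 7.2792793 / 3.4641016
u_res = 2.1013

2.1013


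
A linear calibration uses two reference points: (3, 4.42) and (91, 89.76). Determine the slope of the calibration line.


slope = (y2 - y1) / (x2 - x1)
= (89.76 - 4.42) / (91 - 3)
= 85.3400 / 88
= 0.9698

0.9698


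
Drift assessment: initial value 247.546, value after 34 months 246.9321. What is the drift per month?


rate = (v2 - v1) / months
= (246.9321 - 247.546) / 34
= -0.6139 / 34
= -0.0181

-0.0181


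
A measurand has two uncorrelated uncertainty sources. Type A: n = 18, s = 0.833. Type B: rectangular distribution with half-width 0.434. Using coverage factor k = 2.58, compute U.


u_A = s / sqrt(n) = 0.833 / sqrt(18) = 0.19633998
u_B = half_width / sqrt(3) = 0.434 / sqrt(3) = 0.25057002
uc = sqrt(u_A^2 + u_B^2) = sqrt(0.19633998^2 + 0.25057002^2) = 0.31833115
U = k * uc = 2.58 * 0.31833115
U = 0.8213

0.8213


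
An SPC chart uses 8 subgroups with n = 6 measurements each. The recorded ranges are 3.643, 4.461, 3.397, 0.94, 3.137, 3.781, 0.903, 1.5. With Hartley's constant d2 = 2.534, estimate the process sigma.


R_bar = (3.643 + 4.461 + 3.397 + 0.94 + 3.137 + 3.781 + 0.903 + 1.5) / 8
R_bar = 21.762 / 8 = 2.72025
sigma_hat = R_bar / d2 = 2.72025 / 2.534 = 1.0735

1.0735


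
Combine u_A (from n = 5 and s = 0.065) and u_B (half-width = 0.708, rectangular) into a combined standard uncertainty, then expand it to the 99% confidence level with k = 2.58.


u_A = s / sqrt(n) = 0.065 / sqrt(5) = 0.029068884
u_B = half_width / sqrt(3) = 0.708 / sqrt(3) = 0.40876399
uc = sqrt(u_A^2 + u_B^2) = sqrt(0.029068884^2 + 0.40876399^2) = 0.40979629
U = k * uc = 2.58 * 0.40979629
U = 1.0573

1.0573


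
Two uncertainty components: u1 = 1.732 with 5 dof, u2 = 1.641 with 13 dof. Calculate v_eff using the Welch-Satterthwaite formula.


uc = sqrt(u1^2 + u2^2) = sqrt(1.732^2 + 1.641^2) = 2.385939
v_eff = uc^4 / (u1^4/v1 + u2^4/v2)
= 2.385939^4 / (1.732^4/5 + 1.641^4/13)
= 32.406889 / 2.3576048
v_eff = 13.7457

13.7457


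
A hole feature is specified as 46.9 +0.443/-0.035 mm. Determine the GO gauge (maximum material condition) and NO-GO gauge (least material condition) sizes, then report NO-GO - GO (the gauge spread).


GO = nominal - lower_tol (smallest hole = maximum material condition)
GO = 46.9 - 0.035 = 46.865
NO-GO = nominal + upper_tol (largest hole = least material condition)
NO-GO = 46.9 + 0.443 = 47.343
spread = NO-GO - GO = 47.343 - 46.865 = 0.4780

0.4780


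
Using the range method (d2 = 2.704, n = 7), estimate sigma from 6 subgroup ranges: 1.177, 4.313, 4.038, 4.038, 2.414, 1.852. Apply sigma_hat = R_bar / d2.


R_bar = (1.177 + 4.313 + 4.038 + 4.038 + 2.414 + 1.852) / 6
R_bar = 17.832 / 6 = 2.972
sigma_hat = R_bar / d2 = 2.972 / 2.704 = 1.0991

1.0991


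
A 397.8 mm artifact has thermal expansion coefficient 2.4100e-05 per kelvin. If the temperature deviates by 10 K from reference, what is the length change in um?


dL = L * alpha * dT
= 397.8 * 2.4100e-05 * 10
= 0.0958698 mm
dL_um = 0.0958698 * 1000 = 95.8698 um

95.8698


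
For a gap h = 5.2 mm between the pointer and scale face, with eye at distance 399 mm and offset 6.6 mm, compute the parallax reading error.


error = h * offset / d
= 5.2 * 6.6 / 399
= 0.0860

0.0860


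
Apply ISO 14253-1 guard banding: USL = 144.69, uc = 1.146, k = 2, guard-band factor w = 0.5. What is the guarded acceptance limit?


U = k * uc = 2 * 1.146 = 2.292
guard band g = w * U = 0.5 * 2.292 = 1.146
AL = USL - g = 144.69 - 1.146
AL = 143.5440

143.5440


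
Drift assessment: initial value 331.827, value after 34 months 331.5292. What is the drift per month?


rate = (v2 - v1) / months
= (331.5292 - 331.827) / 34
= -0.2978 / 34
= -0.0088

-0.0088


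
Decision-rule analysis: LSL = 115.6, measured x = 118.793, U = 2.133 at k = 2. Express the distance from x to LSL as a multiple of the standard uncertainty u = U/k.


u = U / k = 2.133 / 2 = 1.0665
margin = |LSL - x| = |115.6 - 118.793| = 3.193
z = margin / u = 3.193 / 1.0665
z = 2.9939

2.9939


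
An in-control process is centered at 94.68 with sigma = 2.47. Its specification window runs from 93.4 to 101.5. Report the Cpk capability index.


Cpu = (USL - mean) / (3*sigma) = (101.5 - 94.68) / (3*2.47) = 0.9204
Cpl = (mean - LSL) / (3*sigma) = (94.68 - 93.4) / (3*2.47) = 0.1727
Cpk = min(Cpu, Cpl) = 0.1727

0.1727


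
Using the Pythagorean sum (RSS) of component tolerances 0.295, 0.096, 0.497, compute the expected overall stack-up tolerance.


RSS = sqrt(0.295^2 + 0.096^2 + 0.497^2)
= sqrt(0.34325)
= 0.5859

0.5859


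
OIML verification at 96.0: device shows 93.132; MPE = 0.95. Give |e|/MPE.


e = indication - reference = 93.132 - 96.0 = -2.8680
|e| = 2.8680
ratio = |e| / MPE = 2.8680 / 0.95
ratio = 3.0189

3.0189


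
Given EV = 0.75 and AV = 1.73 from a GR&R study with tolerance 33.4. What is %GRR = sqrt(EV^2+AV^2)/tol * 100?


GRR = sqrt(EV^2 + AV^2) = sqrt(0.75^2 + 1.73^2) = 1.8855768
%GRR = GRR / tol * 100 = 1.8855768 / 33.4 * 100
%GRR = 5.6454

5.6454


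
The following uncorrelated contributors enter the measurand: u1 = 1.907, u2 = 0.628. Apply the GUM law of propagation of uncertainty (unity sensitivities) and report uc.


uc = sqrt(1.907^2 + 0.628^2)
uc = sqrt(4.031033)
uc = 2.0077

2.0077


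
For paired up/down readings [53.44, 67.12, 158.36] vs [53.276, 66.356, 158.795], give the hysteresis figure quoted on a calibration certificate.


|53.44 - 53.276| = 0.1640
|67.12 - 66.356| = 0.7640
|158.36 - 158.795| = 0.4350
hysteresis = max(diffs) = 0.7640

0.7640


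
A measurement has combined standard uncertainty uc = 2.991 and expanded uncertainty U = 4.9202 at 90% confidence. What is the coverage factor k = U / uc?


k = U / uc
k = 4.9202 / 2.991
k = 1.645

1.645


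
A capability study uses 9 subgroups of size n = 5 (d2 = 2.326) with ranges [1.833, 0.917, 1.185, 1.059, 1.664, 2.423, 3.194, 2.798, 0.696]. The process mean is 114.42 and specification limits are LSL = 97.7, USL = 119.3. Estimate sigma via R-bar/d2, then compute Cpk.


R_bar = (1.833 + 0.917 + 1.185 + 1.059 + 1.664 + 2.423 + 3.194 + 2.798 + 0.696) / 9 = 1.7521111
sigma = R_bar / d2 = 1.7521111 / 2.326 = 0.75327218
Cp = (USL - LSL)/(6*sigma) = (119.3 - 97.7)/(6*0.75327218) = 4.7791
Cpu = (119.3 - 114.42)/(3*0.75327218) = 2.1595
Cpl = (114.42 - 97.7)/(3*0.75327218) = 7.3988
Cpk = min(Cpu, Cpl) = 2.1595

2.1595


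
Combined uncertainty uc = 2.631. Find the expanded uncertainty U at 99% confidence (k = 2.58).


U = k * uc
U = 2.58 * 2.631
U = 6.7880

6.7880


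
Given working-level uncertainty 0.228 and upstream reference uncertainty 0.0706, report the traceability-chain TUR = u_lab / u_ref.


TUR = u_lab / u_ref
= 0.228 / 0.0706
= 3.2295

3.2295


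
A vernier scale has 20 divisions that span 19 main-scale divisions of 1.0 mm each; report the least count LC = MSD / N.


LC = MSD / n_div
= 1.0 / 20
= 0.0500

0.0500


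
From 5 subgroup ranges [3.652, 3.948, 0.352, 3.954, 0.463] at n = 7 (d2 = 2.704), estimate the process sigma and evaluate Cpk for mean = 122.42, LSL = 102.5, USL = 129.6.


R_bar = (3.652 + 3.948 + 0.352 + 3.954 + 0.463) / 5 = 2.4738
sigma = R_bar / d2 = 2.4738 / 2.704 = 0.91486686
Cp = (USL - LSL)/(6*sigma) = (129.6 - 102.5)/(6*0.91486686) = 4.9370
Cpu = (129.6 - 122.42)/(3*0.91486686) = 2.6160
Cpl = (122.42 - 102.5)/(3*0.91486686) = 7.2579
Cpk = min(Cpu, Cpl) = 2.6160

2.6160


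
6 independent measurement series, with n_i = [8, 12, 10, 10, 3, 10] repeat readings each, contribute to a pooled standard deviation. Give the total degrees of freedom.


nu = sum_i (n_i - 1)
nu = ((8 - 1) + (12 - 1) + (10 - 1) + (10 - 1) + (3 - 1) + (10 - 1))
nu = 7 + 11 + 9 + 9 + 2 + 9
nu = 47

47


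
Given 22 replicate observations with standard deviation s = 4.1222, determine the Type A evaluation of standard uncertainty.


u_A = s / sqrt(n)
u_A = 4.1222 / sqrt(22)
u_A = 4.1222 / 4.6904158
u_A = 0.8789

0.8789


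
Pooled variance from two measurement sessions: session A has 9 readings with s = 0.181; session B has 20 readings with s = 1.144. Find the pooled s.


s_p = sqrt(((n1-1)*s1^2 + (n2-1)*s2^2) / (n1+n2-2))
numerator = (9-1)*0.181^2 + (20-1)*1.144^2 = 0.262088 + 24.865984 = 25.128072
denominator = 9 + 20 - 2 = 27
s_p^2 = 25.128072 / 27 = 0.93066933
s_p = sqrt(0.93066933) = 0.9647

0.9647


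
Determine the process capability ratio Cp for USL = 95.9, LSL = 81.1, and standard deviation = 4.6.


Cp = (USL - LSL) / (6 * sigma)
= (95.9 - 81.1) / (6 * 4.6)
= 14.8000 / 27.6000
= 0.5362

0.5362


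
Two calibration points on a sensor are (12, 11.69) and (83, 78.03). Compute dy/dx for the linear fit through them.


slope = (y2 - y1) / (x2 - x1)
= (78.03 - 11.69) / (83 - 12)
= 66.3400 / 71
= 0.9344

0.9344


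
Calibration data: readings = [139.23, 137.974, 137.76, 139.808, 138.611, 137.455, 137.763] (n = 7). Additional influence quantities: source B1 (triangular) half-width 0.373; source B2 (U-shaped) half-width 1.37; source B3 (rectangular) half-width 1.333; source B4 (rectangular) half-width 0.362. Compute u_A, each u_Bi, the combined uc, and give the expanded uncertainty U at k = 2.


mean = (139.23 + 137.974 + 137.76 + 139.808 + 138.611 + 137.455 + 137.763) / 7 = 138.3715714
s = sqrt(sum((x - mean)^2)/(n-1)) = 0.87560434
u_A = s / sqrt(n) = 0.87560434 / sqrt(7) = 0.33094733
u_B1 = 0.373 / sqrt(6) = 0.15227661
u_B2 = 1.37 / sqrt(2) = 0.96873629
u_B3 = 1.333 / sqrt(3) = 0.76960791
u_B4 = 0.362 / sqrt(3) = 0.2090008
uc = sqrt(0.33094733^2 + 0.15227661^2 + 0.96873629^2 + 0.76960791^2 + 0.2090008^2) = 1.3065764
U = k * uc = 2 * 1.3065764
U = 2.6132

2.6132


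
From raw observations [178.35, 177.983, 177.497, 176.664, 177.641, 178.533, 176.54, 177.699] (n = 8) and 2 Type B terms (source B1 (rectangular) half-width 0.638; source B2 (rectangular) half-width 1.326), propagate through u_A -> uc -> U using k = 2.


mean = (178.35 + 177.983 + 177.497 + 176.664 + 177.641 + 178.533 + 176.54 + 177.699) / 8 = 177.613375
s = sqrt(sum((x - mean)^2)/(n-1)) = 0.71714054
u_A = s / sqrt(n) = 0.71714054 / sqrt(8) = 0.25354747
u_B1 = 0.638 / sqrt(3) = 0.36834947
u_B2 = 1.326 / sqrt(3) = 0.76556646
uc = sqrt(0.25354747^2 + 0.36834947^2 + 0.76556646^2) = 0.88660005
U = k * uc = 2 * 0.88660005
U = 1.7732

1.7732


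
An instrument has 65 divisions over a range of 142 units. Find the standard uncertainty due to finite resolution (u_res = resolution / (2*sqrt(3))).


resolution = range / divisions
resolution = 142 / 65 = 2.1846154
u_res = resolution / (2*sqrt(3))
u_res = 2.1846154 / 3.4641016
u_res = 0.6306

0.6306


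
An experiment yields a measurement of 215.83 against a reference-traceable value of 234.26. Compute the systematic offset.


Systematic error = measured - true
= 215.83 - 234.26
= -18.4300

-18.4300


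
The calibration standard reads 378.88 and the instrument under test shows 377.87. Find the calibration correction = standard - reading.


Correction = standard - reading
= 378.88 - 377.87
= 1.0100

1.0100


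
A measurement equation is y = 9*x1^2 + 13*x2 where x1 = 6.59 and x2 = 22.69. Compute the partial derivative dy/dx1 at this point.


y = 9*x1^2 + 13*x2
dy/dx1 = 2*9*x1
Evaluate at x1 = 6.59: c1 = 18 * 6.59
c1 = 118.6200

118.6200


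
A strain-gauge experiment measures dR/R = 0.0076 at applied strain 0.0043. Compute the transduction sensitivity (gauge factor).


GF = (dR/R) / epsilon
= 0.0076 / 0.0043
= 1.7674

1.7674


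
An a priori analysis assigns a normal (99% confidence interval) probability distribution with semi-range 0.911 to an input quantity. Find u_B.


u_B = half_width / 2.576
u_B = 0.911 / 2.576
u_B = 0.3536

0.3536


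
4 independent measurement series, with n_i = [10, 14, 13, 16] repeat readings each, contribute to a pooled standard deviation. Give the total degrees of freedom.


nu = sum_i (n_i - 1)
nu = ((10 - 1) + (14 - 1) + (13 - 1) + (16 - 1))
nu = 9 + 13 + 12 + 15
nu = 49

49


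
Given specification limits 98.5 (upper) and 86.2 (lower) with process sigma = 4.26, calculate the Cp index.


Cp = (USL - LSL) / (6 * sigma)
= (98.5 - 86.2) / (6 * 4.26)
= 12.3000 / 25.5600
= 0.4812

0.4812


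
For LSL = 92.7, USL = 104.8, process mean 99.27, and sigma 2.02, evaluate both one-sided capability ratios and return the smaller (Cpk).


Cpu = (USL - mean) / (3*sigma) = (104.8 - 99.27) / (3*2.02) = 0.9125
Cpl = (mean - LSL) / (3*sigma) = (99.27 - 92.7) / (3*2.02) = 1.0842
Cpk = min(Cpu, Cpl) = 0.9125

0.9125


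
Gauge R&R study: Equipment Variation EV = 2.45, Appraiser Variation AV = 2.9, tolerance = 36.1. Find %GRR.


GRR = sqrt(EV^2 + AV^2) = sqrt(2.45^2 + 2.9^2) = 3.7963799
%GRR = GRR / tol * 100 = 3.7963799 / 36.1 * 100
%GRR = 10.5163

10.5163


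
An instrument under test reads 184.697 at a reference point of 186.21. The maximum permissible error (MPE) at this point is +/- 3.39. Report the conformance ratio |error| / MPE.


e = indication - reference = 184.697 - 186.21 = -1.5130
|e| = 1.5130
ratio = |e| / MPE = 1.5130 / 3.39
ratio = 0.4463

0.4463


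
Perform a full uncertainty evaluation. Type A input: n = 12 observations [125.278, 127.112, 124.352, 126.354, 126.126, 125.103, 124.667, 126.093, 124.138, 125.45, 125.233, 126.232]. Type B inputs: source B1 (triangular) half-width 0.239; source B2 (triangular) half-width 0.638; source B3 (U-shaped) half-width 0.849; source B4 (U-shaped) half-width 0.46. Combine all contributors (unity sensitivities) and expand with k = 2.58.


mean = (125.278 + 127.112 + 124.352 + 126.354 + 126.126 + 125.103 + 124.667 + 126.093 + 124.138 + 125.45 + 125.233 + 126.232) / 12 = 125.5115
s = sqrt(sum((x - mean)^2)/(n-1)) = 0.89204265
u_A = s / sqrt(n) = 0.89204265 / sqrt(12) = 0.25751053
u_B1 = 0.239 / sqrt(6) = 0.097571341
u_B2 = 0.638 / sqrt(6) = 0.26046241
u_B3 = 0.849 / sqrt(2) = 0.60033366
u_B4 = 0.46 / sqrt(2) = 0.32526912
uc = sqrt(0.25751053^2 + 0.097571341^2 + 0.26046241^2 + 0.60033366^2 + 0.32526912^2) = 0.78094367
U = k * uc = 2.58 * 0.78094367
U = 2.0148

2.0148


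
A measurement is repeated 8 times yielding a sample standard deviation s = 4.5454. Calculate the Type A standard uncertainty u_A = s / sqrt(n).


u_A = s / sqrt(n)
u_A = 4.5454 / sqrt(8)
u_A = 4.5454 / 2.8284271
u_A = 1.6070

1.6070


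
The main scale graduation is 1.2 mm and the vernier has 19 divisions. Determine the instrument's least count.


LC = MSD / n_div
= 1.2 / 19
= 0.0632

0.0632


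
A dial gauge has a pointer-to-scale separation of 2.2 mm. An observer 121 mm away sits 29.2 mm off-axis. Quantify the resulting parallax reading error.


error = h * offset / d
= 2.2 * 29.2 / 121
= 0.5309

0.5309


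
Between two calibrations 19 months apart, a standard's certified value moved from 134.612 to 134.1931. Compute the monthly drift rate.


rate = (v2 - v1) / months
= (134.1931 - 134.612) / 19
= -0.4189 / 19
= -0.0220

-0.0220


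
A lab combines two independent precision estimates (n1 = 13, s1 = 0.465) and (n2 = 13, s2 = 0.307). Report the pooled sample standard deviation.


s_p = sqrt(((n1-1)*s1^2 + (n2-1)*s2^2) / (n1+n2-2))
numerator = (13-1)*0.465^2 + (13-1)*0.307^2 = 2.5947 + 1.130988 = 3.725688
denominator = 13 + 13 - 2 = 24
s_p^2 = 3.725688 / 24 = 0.155237
s_p = sqrt(0.155237) = 0.3940

0.3940


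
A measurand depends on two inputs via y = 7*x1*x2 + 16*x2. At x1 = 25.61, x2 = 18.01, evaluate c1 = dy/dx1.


y = 7*x1*x2 + 16*x2
dy/dx1 = 7*x2
Evaluate at x2 = 18.01: c1 = 7 * 18.01
c1 = 126.0700

126.0700


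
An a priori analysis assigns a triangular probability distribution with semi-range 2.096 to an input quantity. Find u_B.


u_B = half_width / sqrt(6)
u_B = 2.096 / 2.4494897
u_B = 0.8557

0.8557


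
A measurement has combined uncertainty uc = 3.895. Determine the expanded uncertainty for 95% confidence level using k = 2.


U = k * uc
U = 2 * 3.895
U = 7.7900

7.7900
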